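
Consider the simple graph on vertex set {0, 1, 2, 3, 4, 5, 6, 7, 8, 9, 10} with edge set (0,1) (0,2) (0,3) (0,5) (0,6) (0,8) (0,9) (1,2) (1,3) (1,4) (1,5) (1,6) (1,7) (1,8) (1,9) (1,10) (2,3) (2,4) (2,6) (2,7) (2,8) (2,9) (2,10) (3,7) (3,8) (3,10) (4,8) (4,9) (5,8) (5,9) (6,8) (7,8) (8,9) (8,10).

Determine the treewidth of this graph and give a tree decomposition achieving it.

Each bag holds 5 vertices, so the decomposition has width 4, which upper-bounds the treewidth. For the lower bound, the 5 vertices {0, 1, 2, 8, 9} are pairwise adjacent, and any tree decomposition puts a clique entirely inside one bag — forcing width ≥ 4. Therefore the treewidth is 4.

Treewidth 4.
One optimal decomposition is:
Bags: B1 = {0, 1, 2, 8, 9}  B2 = {1, 2, 4, 8, 9}  B3 = {0, 1, 2, 6, 8}  B4 = {0, 1, 2, 3, 8}  B5 = {1, 2, 3, 7, 8}  B6 = {1, 2, 3, 8, 10}  B7 = {0, 1, 5, 8, 9}
Tree: B1–B2, B1–B3, B1–B4, B4–B5, B5–B6, B1–B7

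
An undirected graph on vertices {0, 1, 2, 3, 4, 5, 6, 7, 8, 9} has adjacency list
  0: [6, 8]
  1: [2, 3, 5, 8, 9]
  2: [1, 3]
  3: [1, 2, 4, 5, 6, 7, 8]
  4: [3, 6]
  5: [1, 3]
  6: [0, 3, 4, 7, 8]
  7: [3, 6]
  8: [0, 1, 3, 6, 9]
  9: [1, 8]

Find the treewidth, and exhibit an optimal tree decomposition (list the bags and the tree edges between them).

Treewidth 2.
Bags: B1 = {3, 4, 6}  B2 = {3, 6, 8}  B3 = {1, 3, 8}  B4 = {0, 6, 8}  B5 = {1, 3, 5}  B6 = {1, 8, 9}  B7 = {1, 2, 3}  B8 = {3, 6, 7}
Tree: B1–B2, B2–B3, B2–B4, B3–B5, B3–B6, B3–B7, B1–B8

Each bag holds 3 vertices, so the decomposition has width 2, which upper-bounds the treewidth. Conversely, {0, 6, 8} is a clique of size 3, and the vertices of any clique must share a bag in every tree decomposition; so some bag has ≥ 3 vertices and tw(G) ≥ 2. Hence tw(G) = 2 exactly.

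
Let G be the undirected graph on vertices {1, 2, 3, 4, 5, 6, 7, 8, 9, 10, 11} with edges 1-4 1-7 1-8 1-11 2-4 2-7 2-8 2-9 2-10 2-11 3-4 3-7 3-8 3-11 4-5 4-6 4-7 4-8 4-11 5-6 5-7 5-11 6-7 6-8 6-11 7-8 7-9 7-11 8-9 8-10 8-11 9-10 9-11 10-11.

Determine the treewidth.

A width-4 tree decomposition is:
Bags: B1 = {2, 4, 7, 8, 11}  B2 = {2, 7, 8, 9, 11}  B3 = {4, 6, 7, 8, 11}  B4 = {3, 4, 7, 8, 11}  B5 = {1, 4, 7, 8, 11}  B6 = {2, 8, 9, 10, 11}  B7 = {4, 5, 6, 7, 11}
Tree: B1–B2, B1–B3, B1–B4, B4–B5, B2–B6, B3–B7
Each bag holds 5 vertices, so the decomposition has width 4, which upper-bounds the treewidth. On the other hand G contains the 5-clique {2, 8, 9, 10, 11}. A clique must lie in a single bag of any decomposition, so no decomposition can have width below 4. Therefore the treewidth is 4.

4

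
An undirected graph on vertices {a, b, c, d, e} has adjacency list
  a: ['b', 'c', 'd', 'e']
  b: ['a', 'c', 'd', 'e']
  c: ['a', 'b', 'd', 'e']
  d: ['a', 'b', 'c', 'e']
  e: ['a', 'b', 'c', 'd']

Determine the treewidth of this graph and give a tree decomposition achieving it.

With just one bag of size 5, the width is 5 − 1 = 4, so tw(G) ≤ 4. On the other hand G contains the 5-clique {a, b, c, d, e}. A clique must lie in a single bag of any decomposition, so no decomposition can have width below 4. Combining the bounds, tw(G) = 4.

Treewidth 4.
Bags: B1 = {a, b, c, d, e}
Tree: (single bag)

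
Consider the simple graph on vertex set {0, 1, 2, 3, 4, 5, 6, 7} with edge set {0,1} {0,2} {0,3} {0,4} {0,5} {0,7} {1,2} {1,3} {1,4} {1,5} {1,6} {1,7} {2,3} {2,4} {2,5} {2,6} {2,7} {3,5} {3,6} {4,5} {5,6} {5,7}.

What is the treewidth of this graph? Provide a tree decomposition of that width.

Every bag has size at most 5, so the width is 5 − 1 = 4 and tw(G) ≤ 4. On the other hand G contains the 5-clique {0, 1, 2, 3, 5}. A clique must lie in a single bag of any decomposition, so no decomposition can have width below 4. Hence tw(G) = 4 exactly.

Treewidth 4.
Bags: B1 = {1, 2, 3, 5, 6}  B2 = {0, 1, 2, 3, 5}  B3 = {0, 1, 2, 5, 7}  B4 = {0, 1, 2, 4, 5}
Tree: B1–B2, B2–B3, B3–B4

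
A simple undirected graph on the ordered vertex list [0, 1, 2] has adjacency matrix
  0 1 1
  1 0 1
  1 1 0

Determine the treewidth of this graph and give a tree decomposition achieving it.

With just one bag of size 3, the width is 3 − 1 = 2, so tw(G) ≤ 2. For the lower bound, the 3 vertices {0, 1, 2} are pairwise adjacent, and any tree decomposition puts a clique entirely inside one bag — forcing width ≥ 2. Combining the bounds, tw(G) = 2.

Treewidth 2.
One optimal decomposition is:
Bags: B1 = {0, 1, 2}
Tree: (single bag)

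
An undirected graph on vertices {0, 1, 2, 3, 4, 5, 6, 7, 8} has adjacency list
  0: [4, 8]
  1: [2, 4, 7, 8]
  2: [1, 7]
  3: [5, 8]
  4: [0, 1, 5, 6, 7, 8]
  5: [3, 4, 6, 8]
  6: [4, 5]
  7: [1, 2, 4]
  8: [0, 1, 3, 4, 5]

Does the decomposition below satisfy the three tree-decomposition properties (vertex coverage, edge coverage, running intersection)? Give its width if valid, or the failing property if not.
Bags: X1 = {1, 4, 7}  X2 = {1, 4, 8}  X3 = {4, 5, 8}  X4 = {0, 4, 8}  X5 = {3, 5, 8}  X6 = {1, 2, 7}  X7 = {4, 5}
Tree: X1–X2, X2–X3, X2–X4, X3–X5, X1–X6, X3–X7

No — vertex 6 appears in no bag.

A tree decomposition must satisfy three properties: every vertex lies in some bag; for every edge, both endpoints lie together in some bag; and for every vertex, the bags containing it form a connected subtree. Here vertex 6 appears in no bag, so the decomposition is invalid.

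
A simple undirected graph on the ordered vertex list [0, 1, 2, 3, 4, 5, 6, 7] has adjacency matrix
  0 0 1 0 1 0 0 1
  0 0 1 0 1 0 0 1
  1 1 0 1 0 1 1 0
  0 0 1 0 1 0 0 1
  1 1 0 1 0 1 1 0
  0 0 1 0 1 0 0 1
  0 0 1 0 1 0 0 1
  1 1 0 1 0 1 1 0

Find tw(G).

3

A width-3 tree decomposition is:
Bags: B1 = {2, 4, 5, 7}  B2 = {0, 2, 4, 7}  B3 = {2, 3, 4, 7}  B4 = {2, 4, 6, 7}  B5 = {1, 2, 4, 7}
Tree: B1–B2, B2–B3, B3–B4, B4–B5
Each bag holds 4 vertices, so the decomposition has width 3, which upper-bounds the treewidth. For the lower bound: the 4 vertex sets {5,7}, {0,4}, {2}, {3} are disjoint, each induces a connected subgraph, and every pair is joined by at least one edge of G. Contracting each set to a single vertex therefore yields K_{4} as a minor, and since treewidth is minor-monotone, tw(G) ≥ tw(K_{4}) = 3. Combining the bounds, tw(G) = 3.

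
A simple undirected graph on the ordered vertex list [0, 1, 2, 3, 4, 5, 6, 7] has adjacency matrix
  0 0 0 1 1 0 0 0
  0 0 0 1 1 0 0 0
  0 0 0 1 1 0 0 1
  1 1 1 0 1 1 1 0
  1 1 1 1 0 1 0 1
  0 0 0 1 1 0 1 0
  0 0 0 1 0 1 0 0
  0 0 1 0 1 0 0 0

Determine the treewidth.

2

A width-2 tree decomposition is:
Bags: B1 = {2, 3, 4}  B2 = {1, 3, 4}  B3 = {0, 3, 4}  B4 = {2, 4, 7}  B5 = {3, 4, 5}  B6 = {3, 5, 6}
Tree: B1–B2, B1–B3, B1–B4, B2–B5, B5–B6
The largest bag has 3 vertices, giving width 2; this decomposition certifies tw(G) ≤ 2. For the lower bound, the 3 vertices {0, 3, 4} are pairwise adjacent, and any tree decomposition puts a clique entirely inside one bag — forcing width ≥ 2. Therefore the treewidth is 2.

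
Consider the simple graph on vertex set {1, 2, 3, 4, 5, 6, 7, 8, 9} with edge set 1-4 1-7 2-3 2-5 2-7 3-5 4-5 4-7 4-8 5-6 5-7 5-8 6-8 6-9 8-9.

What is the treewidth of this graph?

2

A width-2 tree decomposition is:
Bags: B1 = {4, 5, 8}  B2 = {4, 5, 7}  B3 = {5, 6, 8}  B4 = {6, 8, 9}  B5 = {2, 5, 7}  B6 = {2, 3, 5}  B7 = {1, 4, 7}
Tree: B1–B2, B1–B3, B3–B4, B2–B5, B5–B6, B2–B7
The largest bag has 3 vertices, giving width 2; this decomposition certifies tw(G) ≤ 2. Conversely, {1, 4, 7} is a clique of size 3, and the vertices of any clique must share a bag in every tree decomposition; so some bag has ≥ 3 vertices and tw(G) ≥ 2. Combining the bounds, tw(G) = 2.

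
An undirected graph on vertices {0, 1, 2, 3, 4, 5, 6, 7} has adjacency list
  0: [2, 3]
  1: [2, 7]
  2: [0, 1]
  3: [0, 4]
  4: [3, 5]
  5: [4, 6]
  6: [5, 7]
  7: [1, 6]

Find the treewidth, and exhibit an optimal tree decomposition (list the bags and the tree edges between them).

Treewidth 2.
One such decomposition:
Bags: B1 = {0, 1, 2}  B2 = {0, 1, 3}  B3 = {1, 3, 4}  B4 = {1, 4, 5}  B5 = {1, 5, 6}  B6 = {1, 6, 7}
Tree: B1–B2, B2–B3, B3–B4, B4–B5, B5–B6

The largest bag has 3 vertices, giving width 2; this decomposition certifies tw(G) ≤ 2. For the lower bound, G contains the cycle 1–2–0–3–4–5–6–7–1, so G is not a forest; only forests have treewidth ≤ 1, hence tw(G) ≥ 2. The upper and lower bounds meet at 2, so that is the treewidth.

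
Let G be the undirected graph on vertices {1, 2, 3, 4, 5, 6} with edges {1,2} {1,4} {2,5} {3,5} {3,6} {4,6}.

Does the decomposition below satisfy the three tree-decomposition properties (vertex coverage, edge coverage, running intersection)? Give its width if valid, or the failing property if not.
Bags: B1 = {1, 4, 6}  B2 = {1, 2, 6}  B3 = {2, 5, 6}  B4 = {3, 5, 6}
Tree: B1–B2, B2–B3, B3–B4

Yes; width 2.

Checking the three conditions: (i) the bags cover all of {1, 2, 3, 4, 5, 6}; (ii) for each edge, some bag contains both endpoints; (iii) the bags containing any fixed vertex form a subtree. All hold, so the decomposition is valid with width 3 − 1 = 2.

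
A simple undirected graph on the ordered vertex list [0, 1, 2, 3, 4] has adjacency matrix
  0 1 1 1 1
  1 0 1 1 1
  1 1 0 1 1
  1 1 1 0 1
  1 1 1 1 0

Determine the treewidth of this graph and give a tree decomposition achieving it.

A single bag containing all 5 vertices is trivially a valid decomposition of width 4. On the other hand G contains the 5-clique {0, 1, 2, 3, 4}. A clique must lie in a single bag of any decomposition, so no decomposition can have width below 4. Hence tw(G) = 4 exactly.

Treewidth 4.
One optimal decomposition is:
Bags: B1 = {0, 1, 2, 3, 4}
Tree: (single bag)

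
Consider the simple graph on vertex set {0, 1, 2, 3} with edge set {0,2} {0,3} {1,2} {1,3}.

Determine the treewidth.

2

A width-2 tree decomposition is:
Bags: B1 = {0, 1, 2}  B2 = {0, 1, 3}
Tree: B1–B2
Every bag has size at most 3, so the width is 3 − 1 = 2 and tw(G) ≤ 2. For the lower bound, G contains the cycle 1–2–0–3–1, so G is not a forest; only forests have treewidth ≤ 1, hence tw(G) ≥ 2. The upper and lower bounds meet at 2, so that is the treewidth.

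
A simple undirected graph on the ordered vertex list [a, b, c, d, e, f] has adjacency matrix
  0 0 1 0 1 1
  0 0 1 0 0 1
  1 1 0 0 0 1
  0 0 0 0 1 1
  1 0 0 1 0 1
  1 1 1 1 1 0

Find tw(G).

2

A width-2 tree decomposition is:
Bags: B1 = {a, c, f}  B2 = {a, e, f}  B3 = {d, e, f}  B4 = {b, c, f}
Tree: B1–B2, B2–B3, B1–B4
The largest bag has 3 vertices, giving width 2; this decomposition certifies tw(G) ≤ 2. Conversely, {d, e, f} is a clique of size 3, and the vertices of any clique must share a bag in every tree decomposition; so some bag has ≥ 3 vertices and tw(G) ≥ 2. Therefore the treewidth is 2.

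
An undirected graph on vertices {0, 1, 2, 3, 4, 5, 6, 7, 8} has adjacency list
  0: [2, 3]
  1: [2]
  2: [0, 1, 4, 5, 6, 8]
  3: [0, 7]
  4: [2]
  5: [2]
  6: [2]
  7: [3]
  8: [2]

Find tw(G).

A width-1 tree decomposition is:
Bags: B1 = {0, 3}  B2 = {0, 2}  B3 = {1, 2}  B4 = {2, 4}  B5 = {3, 7}  B6 = {2, 6}  B7 = {2, 5}  B8 = {2, 8}
Tree: B1–B2, B2–B3, B2–B4, B1–B5, B4–B6, B2–B7, B3–B8
The largest bag has 2 vertices, giving width 1; this decomposition certifies tw(G) ≤ 1. Any graph with an edge has treewidth ≥ 1, and G has the edge 0–3. Therefore the treewidth is 1.

1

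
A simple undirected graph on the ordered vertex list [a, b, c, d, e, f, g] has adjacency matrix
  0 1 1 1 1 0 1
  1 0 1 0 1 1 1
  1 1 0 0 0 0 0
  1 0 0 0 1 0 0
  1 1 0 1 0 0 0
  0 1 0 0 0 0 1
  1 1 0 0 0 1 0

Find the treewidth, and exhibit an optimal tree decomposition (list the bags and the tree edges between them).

Treewidth 2.
Bags: B1 = {b, f, g}  B2 = {a, b, g}  B3 = {a, b, e}  B4 = {a, b, c}  B5 = {a, d, e}
Tree: B1–B2, B2–B3, B3–B4, B3–B5

Each bag holds 3 vertices, so the decomposition has width 2, which upper-bounds the treewidth. For the lower bound, the 3 vertices {a, d, e} are pairwise adjacent, and any tree decomposition puts a clique entirely inside one bag — forcing width ≥ 2. Hence tw(G) = 2 exactly.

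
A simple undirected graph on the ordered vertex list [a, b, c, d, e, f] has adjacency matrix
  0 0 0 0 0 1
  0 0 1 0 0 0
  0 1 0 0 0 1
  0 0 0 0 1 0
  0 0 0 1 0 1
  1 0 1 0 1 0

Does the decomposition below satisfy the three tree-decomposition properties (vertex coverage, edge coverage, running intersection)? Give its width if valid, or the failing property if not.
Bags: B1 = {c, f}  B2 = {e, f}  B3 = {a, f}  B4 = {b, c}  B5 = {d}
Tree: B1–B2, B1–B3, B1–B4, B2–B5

No — edge (e,d) lies in no bag.

A tree decomposition must satisfy three properties: every vertex lies in some bag; for every edge, both endpoints lie together in some bag; and for every vertex, the bags containing it form a connected subtree. Here edge (e,d) lies in no bag, so the decomposition is invalid.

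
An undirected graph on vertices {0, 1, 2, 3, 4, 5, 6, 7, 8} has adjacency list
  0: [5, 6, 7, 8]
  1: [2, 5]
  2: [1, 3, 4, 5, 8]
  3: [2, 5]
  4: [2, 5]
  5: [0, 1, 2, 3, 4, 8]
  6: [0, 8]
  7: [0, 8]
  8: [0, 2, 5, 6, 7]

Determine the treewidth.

A width-2 tree decomposition is:
Bags: B1 = {2, 4, 5}  B2 = {2, 3, 5}  B3 = {2, 5, 8}  B4 = {0, 5, 8}  B5 = {1, 2, 5}  B6 = {0, 7, 8}  B7 = {0, 6, 8}
Tree: B1–B2, B1–B3, B3–B4, B2–B5, B4–B6, B6–B7
The largest bag has 3 vertices, giving width 2; this decomposition certifies tw(G) ≤ 2. For the lower bound, the 3 vertices {0, 5, 8} are pairwise adjacent, and any tree decomposition puts a clique entirely inside one bag — forcing width ≥ 2. Therefore the treewidth is 2.

2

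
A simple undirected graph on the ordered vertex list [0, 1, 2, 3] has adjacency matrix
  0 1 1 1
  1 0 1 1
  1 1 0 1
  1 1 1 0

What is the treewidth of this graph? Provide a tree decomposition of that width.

Treewidth 3.
One optimal decomposition is:
Bags: B1 = {0, 1, 2, 3}
Tree: (single bag)

A single bag containing all 4 vertices is trivially a valid decomposition of width 3. On the other hand G contains the 4-clique {0, 1, 2, 3}. A clique must lie in a single bag of any decomposition, so no decomposition can have width below 3. Therefore the treewidth is 3.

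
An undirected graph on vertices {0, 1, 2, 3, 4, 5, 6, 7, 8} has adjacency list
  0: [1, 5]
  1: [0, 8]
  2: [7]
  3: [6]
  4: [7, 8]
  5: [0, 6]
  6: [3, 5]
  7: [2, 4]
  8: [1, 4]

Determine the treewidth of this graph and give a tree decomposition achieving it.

Treewidth 1.
Bags: B1 = {2, 7}  B2 = {4, 7}  B3 = {4, 8}  B4 = {1, 8}  B5 = {0, 1}  B6 = {0, 5}  B7 = {5, 6}  B8 = {3, 6}
Tree: B1–B2, B2–B3, B3–B4, B4–B5, B5–B6, B6–B7, B7–B8

The largest bag has 2 vertices, giving width 1; this decomposition certifies tw(G) ≤ 1. Any graph with an edge has treewidth ≥ 1, and G has the edge 2–7. The upper and lower bounds meet at 1, so that is the treewidth.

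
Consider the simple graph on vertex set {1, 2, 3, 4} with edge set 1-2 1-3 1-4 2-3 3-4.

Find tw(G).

A width-2 tree decomposition is:
Bags: B1 = {1, 2, 3}  B2 = {1, 3, 4}
Tree: B1–B2
Each bag holds 3 vertices, so the decomposition has width 2, which upper-bounds the treewidth. Conversely, {1, 2, 3} is a clique of size 3, and the vertices of any clique must share a bag in every tree decomposition; so some bag has ≥ 3 vertices and tw(G) ≥ 2. Combining the bounds, tw(G) = 2.

2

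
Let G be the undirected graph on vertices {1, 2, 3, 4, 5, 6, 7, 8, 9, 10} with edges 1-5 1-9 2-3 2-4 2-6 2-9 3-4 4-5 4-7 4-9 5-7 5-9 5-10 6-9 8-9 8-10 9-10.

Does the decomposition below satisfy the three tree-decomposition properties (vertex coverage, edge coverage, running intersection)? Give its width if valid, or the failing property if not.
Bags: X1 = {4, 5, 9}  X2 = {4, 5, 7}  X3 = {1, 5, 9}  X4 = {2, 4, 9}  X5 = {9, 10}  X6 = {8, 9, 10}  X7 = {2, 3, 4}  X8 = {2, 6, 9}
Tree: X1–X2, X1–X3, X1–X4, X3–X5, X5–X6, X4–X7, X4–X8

No — edge (5,10) lies in no bag.

A tree decomposition must satisfy three properties: every vertex lies in some bag; for every edge, both endpoints lie together in some bag; and for every vertex, the bags containing it form a connected subtree. Here edge (5,10) lies in no bag, so the decomposition is invalid.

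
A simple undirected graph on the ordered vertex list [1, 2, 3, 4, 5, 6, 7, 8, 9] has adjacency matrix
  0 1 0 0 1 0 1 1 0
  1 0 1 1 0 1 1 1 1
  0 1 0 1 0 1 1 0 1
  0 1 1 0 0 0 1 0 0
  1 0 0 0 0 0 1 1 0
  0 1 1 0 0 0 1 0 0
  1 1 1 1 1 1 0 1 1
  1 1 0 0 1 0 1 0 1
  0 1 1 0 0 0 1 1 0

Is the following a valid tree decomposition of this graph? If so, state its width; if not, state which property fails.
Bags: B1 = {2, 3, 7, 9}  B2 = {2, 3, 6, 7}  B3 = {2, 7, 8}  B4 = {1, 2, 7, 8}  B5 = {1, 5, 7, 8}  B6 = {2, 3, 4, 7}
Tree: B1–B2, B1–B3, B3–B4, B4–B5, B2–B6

A tree decomposition must satisfy three properties: every vertex lies in some bag; for every edge, both endpoints lie together in some bag; and for every vertex, the bags containing it form a connected subtree. Here edge (9,8) lies in no bag, so the decomposition is invalid.

No — edge (9,8) lies in no bag.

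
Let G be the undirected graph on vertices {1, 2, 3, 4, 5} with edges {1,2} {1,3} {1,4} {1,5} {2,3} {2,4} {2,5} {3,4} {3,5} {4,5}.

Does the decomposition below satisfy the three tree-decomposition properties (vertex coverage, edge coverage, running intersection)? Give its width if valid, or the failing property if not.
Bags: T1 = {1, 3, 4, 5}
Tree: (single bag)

No — vertex 2 appears in no bag.

A tree decomposition must satisfy three properties: every vertex lies in some bag; for every edge, both endpoints lie together in some bag; and for every vertex, the bags containing it form a connected subtree. Here vertex 2 appears in no bag, so the decomposition is invalid.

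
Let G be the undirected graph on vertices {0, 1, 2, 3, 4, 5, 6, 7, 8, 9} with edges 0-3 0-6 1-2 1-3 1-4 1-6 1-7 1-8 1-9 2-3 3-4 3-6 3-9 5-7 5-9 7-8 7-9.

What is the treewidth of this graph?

2

A width-2 tree decomposition is:
Bags: B1 = {1, 3, 9}  B2 = {1, 7, 9}  B3 = {5, 7, 9}  B4 = {1, 3, 4}  B5 = {1, 2, 3}  B6 = {1, 3, 6}  B7 = {0, 3, 6}  B8 = {1, 7, 8}
Tree: B1–B2, B2–B3, B1–B4, B4–B5, B4–B6, B6–B7, B2–B8
Every bag has size at most 3, so the width is 3 − 1 = 2 and tw(G) ≤ 2. Conversely, {0, 3, 6} is a clique of size 3, and the vertices of any clique must share a bag in every tree decomposition; so some bag has ≥ 3 vertices and tw(G) ≥ 2. Therefore the treewidth is 2.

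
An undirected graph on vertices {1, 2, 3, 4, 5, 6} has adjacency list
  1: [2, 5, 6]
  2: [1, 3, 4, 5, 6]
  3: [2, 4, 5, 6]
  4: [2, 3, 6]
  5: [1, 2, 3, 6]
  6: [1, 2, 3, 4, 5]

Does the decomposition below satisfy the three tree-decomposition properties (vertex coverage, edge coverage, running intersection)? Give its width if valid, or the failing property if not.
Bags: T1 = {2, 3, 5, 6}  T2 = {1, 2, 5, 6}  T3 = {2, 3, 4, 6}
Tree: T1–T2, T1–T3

Checking the three conditions: (i) the bags cover all of {1, 2, 3, 4, 5, 6}; (ii) for each edge, some bag contains both endpoints; (iii) the bags containing any fixed vertex form a subtree. All hold, so the decomposition is valid with width 4 − 1 = 3.

Yes; width 3.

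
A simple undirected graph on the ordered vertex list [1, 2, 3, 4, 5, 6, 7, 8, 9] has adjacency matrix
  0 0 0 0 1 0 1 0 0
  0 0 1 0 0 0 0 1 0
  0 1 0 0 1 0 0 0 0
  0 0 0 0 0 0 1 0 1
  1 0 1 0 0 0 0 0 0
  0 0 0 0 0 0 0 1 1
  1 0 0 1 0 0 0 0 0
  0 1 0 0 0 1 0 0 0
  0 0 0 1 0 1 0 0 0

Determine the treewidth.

A width-2 tree decomposition is:
Bags: B1 = {6, 8, 9}  B2 = {2, 8, 9}  B3 = {2, 3, 9}  B4 = {3, 5, 9}  B5 = {1, 5, 9}  B6 = {1, 7, 9}  B7 = {4, 7, 9}
Tree: B1–B2, B2–B3, B3–B4, B4–B5, B5–B6, B6–B7
Every bag has size at most 3, so the width is 3 − 1 = 2 and tw(G) ≤ 2. Since 9–6–8–2–3–5–1–7–4–9 is a cycle in G, G is not acyclic. Forests are exactly the graphs of treewidth ≤ 1, so tw(G) ≥ 2. Hence tw(G) = 2 exactly.

2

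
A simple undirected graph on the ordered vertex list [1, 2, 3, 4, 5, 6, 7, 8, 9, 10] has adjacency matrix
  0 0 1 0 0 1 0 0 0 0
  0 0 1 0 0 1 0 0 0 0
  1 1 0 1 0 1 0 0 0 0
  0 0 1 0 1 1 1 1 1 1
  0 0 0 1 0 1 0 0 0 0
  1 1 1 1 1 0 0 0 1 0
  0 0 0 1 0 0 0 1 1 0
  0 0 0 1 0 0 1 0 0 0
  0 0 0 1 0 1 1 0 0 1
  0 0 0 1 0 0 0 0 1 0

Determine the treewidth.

2

A width-2 tree decomposition is:
Bags: B1 = {4, 9, 10}  B2 = {4, 7, 9}  B3 = {4, 6, 9}  B4 = {4, 7, 8}  B5 = {4, 5, 6}  B6 = {3, 4, 6}  B7 = {2, 3, 6}  B8 = {1, 3, 6}
Tree: B1–B2, B1–B3, B2–B4, B3–B5, B5–B6, B6–B7, B6–B8
The largest bag has 3 vertices, giving width 2; this decomposition certifies tw(G) ≤ 2. On the other hand G contains the 3-clique {1, 3, 6}. A clique must lie in a single bag of any decomposition, so no decomposition can have width below 2. Combining the bounds, tw(G) = 2.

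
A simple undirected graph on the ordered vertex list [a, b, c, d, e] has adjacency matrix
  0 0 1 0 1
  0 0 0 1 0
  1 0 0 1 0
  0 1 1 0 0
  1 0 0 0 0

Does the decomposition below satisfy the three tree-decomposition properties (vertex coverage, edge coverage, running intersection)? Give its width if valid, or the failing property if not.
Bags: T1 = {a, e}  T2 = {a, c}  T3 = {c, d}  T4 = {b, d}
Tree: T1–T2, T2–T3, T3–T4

Yes; width 1.

Every vertex of G appears in some bag (union = {a, b, c, d, e}); every edge is covered by a bag; and for each vertex v the set of bags containing v is connected in the bag tree. The decomposition is therefore valid. The largest bag has 2 vertices, so the width is 1.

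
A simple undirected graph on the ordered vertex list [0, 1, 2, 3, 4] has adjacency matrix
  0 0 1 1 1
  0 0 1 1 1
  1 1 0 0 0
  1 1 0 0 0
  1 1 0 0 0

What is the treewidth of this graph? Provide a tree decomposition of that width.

Treewidth 2.
One such decomposition:
Bags: B1 = {0, 1, 3}  B2 = {0, 1, 4}  B3 = {0, 1, 2}
Tree: B1–B2, B2–B3

Every bag has size at most 3, so the width is 3 − 1 = 2 and tw(G) ≤ 2. For the lower bound, G contains the cycle 0–3–1–4–0, so G is not a forest; only forests have treewidth ≤ 1, hence tw(G) ≥ 2. The upper and lower bounds meet at 2, so that is the treewidth.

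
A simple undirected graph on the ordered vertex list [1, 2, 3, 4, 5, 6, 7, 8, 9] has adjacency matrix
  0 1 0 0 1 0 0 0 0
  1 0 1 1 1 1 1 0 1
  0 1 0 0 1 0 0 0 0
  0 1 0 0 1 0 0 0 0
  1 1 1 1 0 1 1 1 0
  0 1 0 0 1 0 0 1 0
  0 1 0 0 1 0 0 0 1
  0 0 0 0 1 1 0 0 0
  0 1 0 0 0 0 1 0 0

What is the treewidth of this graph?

2

A width-2 tree decomposition is:
Bags: B1 = {2, 4, 5}  B2 = {1, 2, 5}  B3 = {2, 5, 7}  B4 = {2, 3, 5}  B5 = {2, 7, 9}  B6 = {2, 5, 6}  B7 = {5, 6, 8}
Tree: B1–B2, B1–B3, B2–B4, B3–B5, B2–B6, B6–B7
The largest bag has 3 vertices, giving width 2; this decomposition certifies tw(G) ≤ 2. Conversely, {5, 6, 8} is a clique of size 3, and the vertices of any clique must share a bag in every tree decomposition; so some bag has ≥ 3 vertices and tw(G) ≥ 2. Hence tw(G) = 2 exactly.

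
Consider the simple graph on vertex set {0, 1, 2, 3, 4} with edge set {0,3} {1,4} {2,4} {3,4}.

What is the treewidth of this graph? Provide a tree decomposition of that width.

Treewidth 1.
One optimal decomposition is:
Bags: B1 = {2, 4}  B2 = {3, 4}  B3 = {1, 4}  B4 = {0, 3}
Tree: B1–B2, B2–B3, B2–B4

The largest bag has 2 vertices, giving width 1; this decomposition certifies tw(G) ≤ 1. Since G has at least one edge (e.g. 2–4), it is not an edgeless graph, so tw(G) ≥ 1. Hence tw(G) = 1 exactly.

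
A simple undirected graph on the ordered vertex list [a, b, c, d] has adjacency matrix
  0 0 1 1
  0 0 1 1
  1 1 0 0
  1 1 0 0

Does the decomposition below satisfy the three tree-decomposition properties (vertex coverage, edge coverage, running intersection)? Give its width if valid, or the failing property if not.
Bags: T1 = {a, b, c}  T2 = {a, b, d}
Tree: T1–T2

Yes; width 2.

Every vertex of G appears in some bag (union = {a, b, c, d}); every edge is covered by a bag; and for each vertex v the set of bags containing v is connected in the bag tree. The decomposition is therefore valid. The largest bag has 3 vertices, so the width is 2.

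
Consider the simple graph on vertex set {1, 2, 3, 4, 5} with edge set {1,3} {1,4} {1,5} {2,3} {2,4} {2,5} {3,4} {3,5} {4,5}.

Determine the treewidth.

A width-3 tree decomposition is:
Bags: B1 = {1, 3, 4, 5}  B2 = {2, 3, 4, 5}
Tree: B1–B2
Every bag has size at most 4, so the width is 4 − 1 = 3 and tw(G) ≤ 3. Conversely, {1, 3, 4, 5} is a clique of size 4, and the vertices of any clique must share a bag in every tree decomposition; so some bag has ≥ 4 vertices and tw(G) ≥ 3. The upper and lower bounds meet at 3, so that is the treewidth.

3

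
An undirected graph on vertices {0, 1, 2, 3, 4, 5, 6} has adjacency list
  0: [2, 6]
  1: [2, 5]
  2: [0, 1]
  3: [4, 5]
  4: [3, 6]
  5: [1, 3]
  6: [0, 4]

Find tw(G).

A width-2 tree decomposition is:
Bags: B1 = {1, 3, 5}  B2 = {1, 2, 3}  B3 = {0, 2, 3}  B4 = {0, 3, 6}  B5 = {3, 4, 6}
Tree: B1–B2, B2–B3, B3–B4, B4–B5
Each bag holds 3 vertices, so the decomposition has width 2, which upper-bounds the treewidth. For the lower bound, G contains the cycle 3–5–1–2–0–6–4–3, so G is not a forest; only forests have treewidth ≤ 1, hence tw(G) ≥ 2. Therefore the treewidth is 2.

2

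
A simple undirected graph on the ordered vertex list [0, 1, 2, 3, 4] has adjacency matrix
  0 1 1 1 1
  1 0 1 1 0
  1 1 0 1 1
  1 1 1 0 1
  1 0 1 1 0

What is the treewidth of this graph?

A width-3 tree decomposition is:
Bags: B1 = {0, 1, 2, 3}  B2 = {0, 2, 3, 4}
Tree: B1–B2
Every bag has size at most 4, so the width is 4 − 1 = 3 and tw(G) ≤ 3. For the lower bound, the 4 vertices {0, 1, 2, 3} are pairwise adjacent, and any tree decomposition puts a clique entirely inside one bag — forcing width ≥ 3. Therefore the treewidth is 3.

3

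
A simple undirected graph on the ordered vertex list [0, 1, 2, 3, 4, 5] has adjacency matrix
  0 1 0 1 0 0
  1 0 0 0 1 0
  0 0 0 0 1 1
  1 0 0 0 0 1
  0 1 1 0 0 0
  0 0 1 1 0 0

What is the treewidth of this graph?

2

A width-2 tree decomposition is:
Bags: B1 = {1, 2, 4}  B2 = {1, 2, 5}  B3 = {1, 3, 5}  B4 = {0, 1, 3}
Tree: B1–B2, B2–B3, B3–B4
Each bag holds 3 vertices, so the decomposition has width 2, which upper-bounds the treewidth. The edges 1–4–2–5–3–0–1 form a cycle, so G is not a tree and its treewidth is at least 2. Therefore the treewidth is 2.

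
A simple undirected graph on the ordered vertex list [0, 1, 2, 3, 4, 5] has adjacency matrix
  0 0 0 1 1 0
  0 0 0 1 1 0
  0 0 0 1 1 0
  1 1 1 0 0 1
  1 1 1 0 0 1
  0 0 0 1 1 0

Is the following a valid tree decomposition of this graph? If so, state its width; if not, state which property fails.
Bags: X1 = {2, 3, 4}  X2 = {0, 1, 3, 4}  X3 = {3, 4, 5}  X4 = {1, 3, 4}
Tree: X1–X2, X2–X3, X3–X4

No — bags containing vertex 1 are not connected in the tree.

A tree decomposition must satisfy three properties: every vertex lies in some bag; for every edge, both endpoints lie together in some bag; and for every vertex, the bags containing it form a connected subtree. Here bags containing vertex 1 are not connected in the tree, so the decomposition is invalid.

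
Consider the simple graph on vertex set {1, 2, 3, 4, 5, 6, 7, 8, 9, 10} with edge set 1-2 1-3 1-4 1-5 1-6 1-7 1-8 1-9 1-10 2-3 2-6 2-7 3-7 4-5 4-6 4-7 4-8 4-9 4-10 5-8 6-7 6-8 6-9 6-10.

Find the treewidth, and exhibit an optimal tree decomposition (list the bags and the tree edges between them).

Treewidth 3.
One optimal decomposition is:
Bags: B1 = {1, 4, 6, 8}  B2 = {1, 4, 5, 8}  B3 = {1, 4, 6, 7}  B4 = {1, 2, 6, 7}  B5 = {1, 4, 6, 10}  B6 = {1, 4, 6, 9}  B7 = {1, 2, 3, 7}
Tree: B1–B2, B1–B3, B3–B4, B3–B5, B3–B6, B4–B7

Each bag holds 4 vertices, so the decomposition has width 3, which upper-bounds the treewidth. On the other hand G contains the 4-clique {1, 2, 3, 7}. A clique must lie in a single bag of any decomposition, so no decomposition can have width below 3. Combining the bounds, tw(G) = 3.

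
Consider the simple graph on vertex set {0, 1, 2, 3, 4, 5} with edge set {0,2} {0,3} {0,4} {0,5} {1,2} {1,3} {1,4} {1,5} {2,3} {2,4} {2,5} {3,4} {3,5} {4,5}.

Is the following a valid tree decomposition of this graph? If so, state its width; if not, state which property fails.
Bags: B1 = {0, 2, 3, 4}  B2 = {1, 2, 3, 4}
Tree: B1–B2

No — vertex 5 appears in no bag.

A tree decomposition must satisfy three properties: every vertex lies in some bag; for every edge, both endpoints lie together in some bag; and for every vertex, the bags containing it form a connected subtree. Here vertex 5 appears in no bag, so the decomposition is invalid.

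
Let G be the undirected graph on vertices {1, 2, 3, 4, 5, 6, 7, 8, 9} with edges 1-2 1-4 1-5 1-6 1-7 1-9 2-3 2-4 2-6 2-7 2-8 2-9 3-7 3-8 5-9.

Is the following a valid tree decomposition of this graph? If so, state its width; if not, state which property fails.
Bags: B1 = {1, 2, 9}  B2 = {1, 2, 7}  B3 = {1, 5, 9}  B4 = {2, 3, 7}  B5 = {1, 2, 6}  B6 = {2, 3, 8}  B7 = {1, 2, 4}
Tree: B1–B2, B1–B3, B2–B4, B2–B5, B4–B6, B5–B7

Every vertex of G appears in some bag (union = {1, 2, 3, 4, 5, 6, 7, 8, 9}); every edge is covered by a bag; and for each vertex v the set of bags containing v is connected in the bag tree. The decomposition is therefore valid. The largest bag has 3 vertices, so the width is 2.

Yes; width 2.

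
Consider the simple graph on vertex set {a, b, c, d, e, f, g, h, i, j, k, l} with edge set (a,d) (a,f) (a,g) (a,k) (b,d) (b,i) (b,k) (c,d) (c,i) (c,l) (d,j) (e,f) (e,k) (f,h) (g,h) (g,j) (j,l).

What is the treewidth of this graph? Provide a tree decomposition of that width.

Treewidth 3.
One such decomposition:
Bags: B1 = {b, c, i, l}  B2 = {b, c, d, l}  B3 = {b, d, j, l}  B4 = {b, d, j, k}  B5 = {a, d, j, k}  B6 = {a, g, j, k}  B7 = {a, e, g, k}  B8 = {a, e, f, g}  B9 = {e, f, g, h}
Tree: B1–B2, B2–B3, B3–B4, B4–B5, B5–B6, B6–B7, B7–B8, B8–B9

The largest bag has 4 vertices, giving width 3; this decomposition certifies tw(G) ≤ 3. For the lower bound: the 4 vertex sets {c,i,l}, {b}, {d}, {a,g,j,k} are disjoint, each induces a connected subgraph, and every pair is joined by at least one edge of G. Contracting each set to a single vertex therefore yields K_{4} as a minor, and since treewidth is minor-monotone, tw(G) ≥ tw(K_{4}) = 3. Combining the bounds, tw(G) = 3.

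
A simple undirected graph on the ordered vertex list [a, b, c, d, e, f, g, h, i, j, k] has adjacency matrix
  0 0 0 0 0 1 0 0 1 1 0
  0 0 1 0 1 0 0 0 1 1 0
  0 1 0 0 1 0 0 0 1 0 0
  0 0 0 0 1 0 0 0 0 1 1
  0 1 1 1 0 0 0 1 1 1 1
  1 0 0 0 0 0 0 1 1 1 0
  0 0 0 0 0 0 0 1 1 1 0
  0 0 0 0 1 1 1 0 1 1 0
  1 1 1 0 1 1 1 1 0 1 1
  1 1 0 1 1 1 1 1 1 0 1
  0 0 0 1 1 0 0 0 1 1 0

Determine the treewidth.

A width-3 tree decomposition is:
Bags: B1 = {e, h, i, j}  B2 = {b, e, i, j}  B3 = {b, c, e, i}  B4 = {f, h, i, j}  B5 = {e, i, j, k}  B6 = {a, f, i, j}  B7 = {d, e, j, k}  B8 = {g, h, i, j}
Tree: B1–B2, B2–B3, B1–B4, B2–B5, B4–B6, B5–B7, B4–B8
Every bag has size at most 4, so the width is 4 − 1 = 3 and tw(G) ≤ 3. Conversely, {d, e, j, k} is a clique of size 4, and the vertices of any clique must share a bag in every tree decomposition; so some bag has ≥ 4 vertices and tw(G) ≥ 3. Combining the bounds, tw(G) = 3.

3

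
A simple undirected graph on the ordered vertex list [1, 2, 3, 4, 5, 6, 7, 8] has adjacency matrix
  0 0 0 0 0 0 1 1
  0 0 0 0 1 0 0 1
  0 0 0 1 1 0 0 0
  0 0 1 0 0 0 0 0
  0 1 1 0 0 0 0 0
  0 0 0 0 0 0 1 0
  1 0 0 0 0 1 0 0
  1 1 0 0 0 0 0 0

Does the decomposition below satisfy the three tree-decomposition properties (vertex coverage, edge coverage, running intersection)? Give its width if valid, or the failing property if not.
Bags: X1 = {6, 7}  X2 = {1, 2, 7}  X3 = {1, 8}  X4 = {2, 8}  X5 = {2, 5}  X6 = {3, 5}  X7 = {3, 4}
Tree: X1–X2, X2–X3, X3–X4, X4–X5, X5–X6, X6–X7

A tree decomposition must satisfy three properties: every vertex lies in some bag; for every edge, both endpoints lie together in some bag; and for every vertex, the bags containing it form a connected subtree. Here bags containing vertex 2 are not connected in the tree, so the decomposition is invalid.

No — bags containing vertex 2 are not connected in the tree.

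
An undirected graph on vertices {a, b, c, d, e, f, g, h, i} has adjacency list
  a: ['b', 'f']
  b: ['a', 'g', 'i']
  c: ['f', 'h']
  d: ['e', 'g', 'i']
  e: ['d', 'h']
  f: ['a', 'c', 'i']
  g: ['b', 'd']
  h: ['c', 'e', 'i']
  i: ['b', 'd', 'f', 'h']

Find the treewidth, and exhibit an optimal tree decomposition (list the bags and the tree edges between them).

Treewidth 3.
One optimal decomposition is:
Bags: B1 = {c, d, e, h}  B2 = {c, d, h, i}  B3 = {c, d, f, i}  B4 = {d, f, g, i}  B5 = {b, f, g, i}  B6 = {a, b, f, g}
Tree: B1–B2, B2–B3, B3–B4, B4–B5, B5–B6

Every bag has size at most 4, so the width is 4 − 1 = 3 and tw(G) ≤ 3. For the lower bound: the 4 vertex sets {c,e,h}, {d}, {i}, {a,b,f,g} are disjoint, each induces a connected subgraph, and every pair is joined by at least one edge of G. Contracting each set to a single vertex therefore yields K_{4} as a minor, and since treewidth is minor-monotone, tw(G) ≥ tw(K_{4}) = 3. Hence tw(G) = 3 exactly.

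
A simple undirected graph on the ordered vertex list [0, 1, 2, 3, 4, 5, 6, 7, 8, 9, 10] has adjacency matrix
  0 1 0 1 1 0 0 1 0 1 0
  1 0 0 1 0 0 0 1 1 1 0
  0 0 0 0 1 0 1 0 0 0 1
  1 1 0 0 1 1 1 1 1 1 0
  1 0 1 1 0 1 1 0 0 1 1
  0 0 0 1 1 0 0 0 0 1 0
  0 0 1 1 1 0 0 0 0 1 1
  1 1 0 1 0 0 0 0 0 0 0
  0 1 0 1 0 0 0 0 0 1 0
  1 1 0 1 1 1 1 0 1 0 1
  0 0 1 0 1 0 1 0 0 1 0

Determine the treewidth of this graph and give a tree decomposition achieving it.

Treewidth 3.
One optimal decomposition is:
Bags: B1 = {3, 4, 6, 9}  B2 = {3, 4, 5, 9}  B3 = {4, 6, 9, 10}  B4 = {0, 3, 4, 9}  B5 = {0, 1, 3, 9}  B6 = {0, 1, 3, 7}  B7 = {2, 4, 6, 10}  B8 = {1, 3, 8, 9}
Tree: B1–B2, B1–B3, B1–B4, B4–B5, B5–B6, B3–B7, B5–B8

The largest bag has 4 vertices, giving width 3; this decomposition certifies tw(G) ≤ 3. For the lower bound, the 4 vertices {4, 6, 9, 10} are pairwise adjacent, and any tree decomposition puts a clique entirely inside one bag — forcing width ≥ 3. Combining the bounds, tw(G) = 3.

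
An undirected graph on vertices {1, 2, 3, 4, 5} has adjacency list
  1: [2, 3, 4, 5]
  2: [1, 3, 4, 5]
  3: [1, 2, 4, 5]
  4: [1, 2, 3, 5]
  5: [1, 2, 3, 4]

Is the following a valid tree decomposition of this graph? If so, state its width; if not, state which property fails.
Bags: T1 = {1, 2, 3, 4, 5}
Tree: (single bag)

Every vertex of G appears in some bag (union = {1, 2, 3, 4, 5}); every edge is covered by a bag; and for each vertex v the set of bags containing v is connected in the bag tree. The decomposition is therefore valid. The largest bag has 5 vertices, so the width is 4.

Yes; width 4.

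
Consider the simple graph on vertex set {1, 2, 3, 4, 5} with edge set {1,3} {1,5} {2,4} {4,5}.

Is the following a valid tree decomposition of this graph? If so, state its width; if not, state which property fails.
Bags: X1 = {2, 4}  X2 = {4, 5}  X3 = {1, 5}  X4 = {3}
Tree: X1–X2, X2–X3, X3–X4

No — edge (1,3) lies in no bag.

A tree decomposition must satisfy three properties: every vertex lies in some bag; for every edge, both endpoints lie together in some bag; and for every vertex, the bags containing it form a connected subtree. Here edge (1,3) lies in no bag, so the decomposition is invalid.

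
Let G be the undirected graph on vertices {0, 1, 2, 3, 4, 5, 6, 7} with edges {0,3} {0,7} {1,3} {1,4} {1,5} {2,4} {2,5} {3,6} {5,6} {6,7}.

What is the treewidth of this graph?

2

A width-2 tree decomposition is:
Bags: B1 = {2, 4, 5}  B2 = {1, 4, 5}  B3 = {1, 5, 6}  B4 = {1, 3, 6}  B5 = {3, 6, 7}  B6 = {0, 3, 7}
Tree: B1–B2, B2–B3, B3–B4, B4–B5, B5–B6
The largest bag has 3 vertices, giving width 2; this decomposition certifies tw(G) ≤ 2. The edges 2–4–1–5–2 form a cycle, so G is not a tree and its treewidth is at least 2. Combining the bounds, tw(G) = 2.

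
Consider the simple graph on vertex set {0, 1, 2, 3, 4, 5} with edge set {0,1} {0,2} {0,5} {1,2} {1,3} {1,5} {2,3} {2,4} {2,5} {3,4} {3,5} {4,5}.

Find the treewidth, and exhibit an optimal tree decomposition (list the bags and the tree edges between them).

Every bag has size at most 4, so the width is 4 − 1 = 3 and tw(G) ≤ 3. On the other hand G contains the 4-clique {0, 1, 2, 5}. A clique must lie in a single bag of any decomposition, so no decomposition can have width below 3. The upper and lower bounds meet at 3, so that is the treewidth.

Treewidth 3.
Bags: B1 = {2, 3, 4, 5}  B2 = {1, 2, 3, 5}  B3 = {0, 1, 2, 5}
Tree: B1–B2, B2–B3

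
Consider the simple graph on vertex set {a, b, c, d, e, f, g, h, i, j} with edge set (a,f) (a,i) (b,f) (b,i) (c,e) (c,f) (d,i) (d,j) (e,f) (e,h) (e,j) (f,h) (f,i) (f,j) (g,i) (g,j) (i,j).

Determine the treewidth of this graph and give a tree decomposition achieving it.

Every bag has size at most 3, so the width is 3 − 1 = 2 and tw(G) ≤ 2. For the lower bound, the 3 vertices {d, i, j} are pairwise adjacent, and any tree decomposition puts a clique entirely inside one bag — forcing width ≥ 2. Therefore the treewidth is 2.

Treewidth 2.
One such decomposition:
Bags: B1 = {f, i, j}  B2 = {d, i, j}  B3 = {g, i, j}  B4 = {b, f, i}  B5 = {e, f, j}  B6 = {c, e, f}  B7 = {e, f, h}  B8 = {a, f, i}
Tree: B1–B2, B1–B3, B1–B4, B1–B5, B5–B6, B5–B7, B4–B8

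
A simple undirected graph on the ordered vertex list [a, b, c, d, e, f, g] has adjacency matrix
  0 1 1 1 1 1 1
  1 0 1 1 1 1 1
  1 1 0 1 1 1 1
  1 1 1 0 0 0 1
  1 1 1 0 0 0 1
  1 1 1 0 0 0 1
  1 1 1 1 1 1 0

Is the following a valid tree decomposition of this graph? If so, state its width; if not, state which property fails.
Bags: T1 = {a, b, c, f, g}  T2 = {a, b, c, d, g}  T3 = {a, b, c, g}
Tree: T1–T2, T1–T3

No — vertex e appears in no bag.

A tree decomposition must satisfy three properties: every vertex lies in some bag; for every edge, both endpoints lie together in some bag; and for every vertex, the bags containing it form a connected subtree. Here vertex e appears in no bag, so the decomposition is invalid.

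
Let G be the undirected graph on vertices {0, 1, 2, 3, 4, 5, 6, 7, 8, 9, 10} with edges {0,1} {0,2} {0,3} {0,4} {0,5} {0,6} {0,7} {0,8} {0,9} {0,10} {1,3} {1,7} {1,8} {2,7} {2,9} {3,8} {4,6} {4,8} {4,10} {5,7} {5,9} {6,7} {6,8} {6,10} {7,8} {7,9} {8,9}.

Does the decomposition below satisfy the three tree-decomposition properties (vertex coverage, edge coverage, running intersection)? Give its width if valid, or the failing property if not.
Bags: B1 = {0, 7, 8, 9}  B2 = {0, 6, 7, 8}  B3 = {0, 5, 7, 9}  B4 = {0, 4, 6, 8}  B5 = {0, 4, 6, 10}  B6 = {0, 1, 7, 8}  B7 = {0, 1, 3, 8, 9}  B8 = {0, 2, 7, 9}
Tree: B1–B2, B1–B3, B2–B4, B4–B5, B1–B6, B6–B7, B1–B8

No — bags containing vertex 9 are not connected in the tree.

A tree decomposition must satisfy three properties: every vertex lies in some bag; for every edge, both endpoints lie together in some bag; and for every vertex, the bags containing it form a connected subtree. Here bags containing vertex 9 are not connected in the tree, so the decomposition is invalid.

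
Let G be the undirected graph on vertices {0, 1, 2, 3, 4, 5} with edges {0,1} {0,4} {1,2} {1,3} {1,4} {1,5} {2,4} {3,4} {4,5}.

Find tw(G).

A width-2 tree decomposition is:
Bags: B1 = {1, 3, 4}  B2 = {1, 4, 5}  B3 = {0, 1, 4}  B4 = {1, 2, 4}
Tree: B1–B2, B2–B3, B1–B4
Each bag holds 3 vertices, so the decomposition has width 2, which upper-bounds the treewidth. On the other hand G contains the 3-clique {0, 1, 4}. A clique must lie in a single bag of any decomposition, so no decomposition can have width below 2. The upper and lower bounds meet at 2, so that is the treewidth.

2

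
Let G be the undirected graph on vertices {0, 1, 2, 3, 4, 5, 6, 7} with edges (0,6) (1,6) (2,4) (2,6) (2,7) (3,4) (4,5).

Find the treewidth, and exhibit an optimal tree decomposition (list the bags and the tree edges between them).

Each bag holds 2 vertices, so the decomposition has width 1, which upper-bounds the treewidth. Any graph with an edge has treewidth ≥ 1, and G has the edge 4–5. The upper and lower bounds meet at 1, so that is the treewidth.

Treewidth 1.
Bags: B1 = {4, 5}  B2 = {2, 4}  B3 = {2, 7}  B4 = {2, 6}  B5 = {0, 6}  B6 = {1, 6}  B7 = {3, 4}
Tree: B1–B2, B2–B3, B3–B4, B4–B5, B5–B6, B2–B7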